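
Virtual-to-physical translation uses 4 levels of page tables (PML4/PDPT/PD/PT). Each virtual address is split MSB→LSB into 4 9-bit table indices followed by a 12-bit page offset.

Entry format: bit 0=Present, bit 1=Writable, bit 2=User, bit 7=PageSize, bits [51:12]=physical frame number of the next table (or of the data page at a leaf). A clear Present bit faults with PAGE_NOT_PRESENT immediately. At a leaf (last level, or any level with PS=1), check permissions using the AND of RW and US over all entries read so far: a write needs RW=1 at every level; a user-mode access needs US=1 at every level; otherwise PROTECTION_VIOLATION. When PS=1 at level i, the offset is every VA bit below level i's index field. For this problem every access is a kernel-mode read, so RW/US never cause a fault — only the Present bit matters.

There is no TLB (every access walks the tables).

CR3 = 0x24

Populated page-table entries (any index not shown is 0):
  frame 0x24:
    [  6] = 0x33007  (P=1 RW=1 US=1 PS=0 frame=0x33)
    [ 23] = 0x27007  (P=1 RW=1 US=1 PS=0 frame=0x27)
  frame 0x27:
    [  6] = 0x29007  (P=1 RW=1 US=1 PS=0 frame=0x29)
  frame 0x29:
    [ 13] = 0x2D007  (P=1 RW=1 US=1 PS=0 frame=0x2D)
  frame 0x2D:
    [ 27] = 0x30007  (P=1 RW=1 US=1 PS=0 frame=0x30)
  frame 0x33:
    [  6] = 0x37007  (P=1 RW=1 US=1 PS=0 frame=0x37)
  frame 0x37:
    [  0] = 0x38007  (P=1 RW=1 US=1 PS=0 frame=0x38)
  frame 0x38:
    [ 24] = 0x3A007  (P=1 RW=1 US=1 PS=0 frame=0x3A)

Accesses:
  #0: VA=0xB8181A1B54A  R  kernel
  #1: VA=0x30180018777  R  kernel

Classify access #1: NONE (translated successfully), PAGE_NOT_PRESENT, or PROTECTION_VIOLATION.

Trace:
#0 VA=0xB8181A1B54A (r,kernel):
  lvl0: tbl 0x24, slot 23 ⇒ 0x27007 (P1/RW1/US1/PS0)
  lvl1: tbl 0x27, slot 6 ⇒ 0x29007 (P1/RW1/US1/PS0)
  lvl2: tbl 0x29, slot 13 ⇒ 0x2D007 (P1/RW1/US1/PS0)
  lvl3: tbl 0x2D, slot 27 ⇒ 0x30007 (P1/RW1/US1/PS0)
  ✓ 0x3054A  — 4 lookups
#1 VA=0x30180018777 (r,kernel):
  lvl0: tbl 0x24, slot 6 ⇒ 0x33007 (P1/RW1/US1/PS0)
  lvl1: tbl 0x33, slot 6 ⇒ 0x37007 (P1/RW1/US1/PS0)
  lvl2: tbl 0x37, slot 0 ⇒ 0x38007 (P1/RW1/US1/PS0)
  lvl3: tbl 0x38, slot 24 ⇒ 0x3A007 (P1/RW1/US1/PS0)
  ✓ 0x3A777  — 4 lookups

Access #1 fault: NONE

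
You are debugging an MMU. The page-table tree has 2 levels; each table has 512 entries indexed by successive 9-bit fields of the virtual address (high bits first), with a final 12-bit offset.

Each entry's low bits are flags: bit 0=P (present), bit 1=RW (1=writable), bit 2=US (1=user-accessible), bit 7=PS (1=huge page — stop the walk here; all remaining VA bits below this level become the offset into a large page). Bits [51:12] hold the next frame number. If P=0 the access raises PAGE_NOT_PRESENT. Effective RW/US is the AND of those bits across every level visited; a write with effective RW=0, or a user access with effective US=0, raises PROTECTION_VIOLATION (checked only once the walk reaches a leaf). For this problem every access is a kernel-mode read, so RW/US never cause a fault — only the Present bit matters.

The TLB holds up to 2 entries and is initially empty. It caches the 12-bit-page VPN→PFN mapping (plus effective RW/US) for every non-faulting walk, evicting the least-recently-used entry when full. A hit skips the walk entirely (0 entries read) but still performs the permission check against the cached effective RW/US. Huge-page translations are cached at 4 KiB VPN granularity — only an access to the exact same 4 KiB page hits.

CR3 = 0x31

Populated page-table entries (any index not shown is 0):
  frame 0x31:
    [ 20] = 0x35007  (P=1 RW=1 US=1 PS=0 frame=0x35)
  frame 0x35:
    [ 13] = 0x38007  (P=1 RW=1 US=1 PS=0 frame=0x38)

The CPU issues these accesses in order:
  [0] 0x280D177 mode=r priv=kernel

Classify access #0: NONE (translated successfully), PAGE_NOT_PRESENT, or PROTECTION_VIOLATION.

Walk each access:
#0 VA=0x280D177 (r,kernel):
  [0] read 0x31 idx=20: raw=0x35007 flags P=1 W=1 U=1 S=0
  [1] read 0x35 idx=13: raw=0x38007 flags P=1 W=1 U=1 S=0
  → PA=0x38177  (2 entries read)

Access #0 fault: NONE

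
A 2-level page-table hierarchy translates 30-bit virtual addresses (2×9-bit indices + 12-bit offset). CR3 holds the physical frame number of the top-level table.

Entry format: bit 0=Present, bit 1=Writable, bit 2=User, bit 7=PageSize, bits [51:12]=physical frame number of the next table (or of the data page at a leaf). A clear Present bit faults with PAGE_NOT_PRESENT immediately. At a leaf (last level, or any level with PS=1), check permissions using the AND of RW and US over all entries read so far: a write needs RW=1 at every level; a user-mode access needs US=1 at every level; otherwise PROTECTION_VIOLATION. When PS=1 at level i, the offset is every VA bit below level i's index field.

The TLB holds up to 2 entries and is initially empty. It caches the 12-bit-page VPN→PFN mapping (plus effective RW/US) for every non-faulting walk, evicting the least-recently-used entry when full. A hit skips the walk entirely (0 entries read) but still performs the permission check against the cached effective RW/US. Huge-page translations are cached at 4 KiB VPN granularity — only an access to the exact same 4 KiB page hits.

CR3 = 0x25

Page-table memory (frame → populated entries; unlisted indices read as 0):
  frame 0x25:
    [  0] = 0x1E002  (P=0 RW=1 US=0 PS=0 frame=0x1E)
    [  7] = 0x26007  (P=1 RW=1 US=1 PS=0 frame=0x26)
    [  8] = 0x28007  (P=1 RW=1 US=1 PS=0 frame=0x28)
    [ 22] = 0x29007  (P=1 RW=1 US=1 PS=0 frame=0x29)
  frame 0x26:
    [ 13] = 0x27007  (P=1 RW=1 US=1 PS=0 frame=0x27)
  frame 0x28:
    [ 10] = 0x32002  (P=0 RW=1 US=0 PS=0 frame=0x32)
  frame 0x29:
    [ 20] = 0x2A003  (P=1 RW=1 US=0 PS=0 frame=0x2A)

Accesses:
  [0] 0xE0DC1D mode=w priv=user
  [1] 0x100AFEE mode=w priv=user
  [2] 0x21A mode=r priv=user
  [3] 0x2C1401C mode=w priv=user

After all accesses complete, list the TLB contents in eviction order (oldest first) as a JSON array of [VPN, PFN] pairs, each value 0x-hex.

Per-access translation:
#0 VA=0xE0DC1D (w,user):
  [0] read 0x25 idx=7: raw=0x26007 flags P=1 W=1 U=1 S=0
  [1] read 0x26 idx=13: raw=0x27007 flags P=1 W=1 U=1 S=0
  → PA=0x27C1D  (2 entries read)
#1 VA=0x100AFEE (w,user):
  [0] read 0x25 idx=8: raw=0x28007 flags P=1 W=1 U=1 S=0
  [1] read 0x28 idx=10: raw=0x32002 flags P=0 W=1 U=0 S=0
  ✗ PAGE_NOT_PRESENT  [2 reads]
#2 VA=0x21A (r,user):
  [0] read 0x25 idx=0: raw=0x1E002 flags P=0 W=1 U=0 S=0
  ✗ PAGE_NOT_PRESENT  [1 reads]
#3 VA=0x2C1401C (w,user):
  [0] read 0x25 idx=22: raw=0x29007 flags P=1 W=1 U=1 S=0
  [1] read 0x29 idx=20: raw=0x2A003 flags P=1 W=1 U=0 S=0
  ✗ PROTECTION_VIOLATION  [2 reads]

TLB: [["0xE0D", "0x27"]]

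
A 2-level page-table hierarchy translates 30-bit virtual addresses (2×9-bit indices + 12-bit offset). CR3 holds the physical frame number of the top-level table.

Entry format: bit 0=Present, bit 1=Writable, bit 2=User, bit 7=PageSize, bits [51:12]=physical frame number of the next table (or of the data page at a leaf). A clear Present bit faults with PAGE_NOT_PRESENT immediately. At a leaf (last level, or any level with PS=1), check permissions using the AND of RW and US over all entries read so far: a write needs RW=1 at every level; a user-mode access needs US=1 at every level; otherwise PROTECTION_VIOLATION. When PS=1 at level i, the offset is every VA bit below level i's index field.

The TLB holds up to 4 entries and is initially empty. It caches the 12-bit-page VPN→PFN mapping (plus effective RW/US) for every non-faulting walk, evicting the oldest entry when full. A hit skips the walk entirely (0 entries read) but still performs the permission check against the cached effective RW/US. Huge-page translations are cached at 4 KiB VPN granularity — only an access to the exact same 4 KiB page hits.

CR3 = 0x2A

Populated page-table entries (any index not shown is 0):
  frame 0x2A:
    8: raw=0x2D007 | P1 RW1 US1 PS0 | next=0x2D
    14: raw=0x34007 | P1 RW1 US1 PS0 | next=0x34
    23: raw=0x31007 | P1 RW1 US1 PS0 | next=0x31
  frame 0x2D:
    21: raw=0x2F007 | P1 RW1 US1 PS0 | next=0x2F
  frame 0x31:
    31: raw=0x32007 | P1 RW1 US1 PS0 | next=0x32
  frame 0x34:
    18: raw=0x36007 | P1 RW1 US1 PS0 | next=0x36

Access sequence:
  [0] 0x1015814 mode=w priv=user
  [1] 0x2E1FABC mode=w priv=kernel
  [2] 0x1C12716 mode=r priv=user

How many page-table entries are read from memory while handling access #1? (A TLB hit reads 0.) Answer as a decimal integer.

Trace:
#0 VA=0x1015814 (w,user):
  L0: frame=0x2A idx=8 entry=0x2D007 [P=1 RW=1 US=1 PS=0]
  L1: frame=0x2D idx=21 entry=0x2F007 [P=1 RW=1 US=1 PS=0]
  ⇒ phys 0x2F814  [2 reads]
#1 VA=0x2E1FABC (w,kernel):
  L0: frame=0x2A idx=23 entry=0x31007 [P=1 RW=1 US=1 PS=0]
  L1: frame=0x31 idx=31 entry=0x32007 [P=1 RW=1 US=1 PS=0]
  ⇒ phys 0x32ABC  [2 reads]
#2 VA=0x1C12716 (r,user):
  L0: frame=0x2A idx=14 entry=0x34007 [P=1 RW=1 US=1 PS=0]
  L1: frame=0x34 idx=18 entry=0x36007 [P=1 RW=1 US=1 PS=0]
  ⇒ phys 0x36716  [2 reads]

Entries read for #1: 2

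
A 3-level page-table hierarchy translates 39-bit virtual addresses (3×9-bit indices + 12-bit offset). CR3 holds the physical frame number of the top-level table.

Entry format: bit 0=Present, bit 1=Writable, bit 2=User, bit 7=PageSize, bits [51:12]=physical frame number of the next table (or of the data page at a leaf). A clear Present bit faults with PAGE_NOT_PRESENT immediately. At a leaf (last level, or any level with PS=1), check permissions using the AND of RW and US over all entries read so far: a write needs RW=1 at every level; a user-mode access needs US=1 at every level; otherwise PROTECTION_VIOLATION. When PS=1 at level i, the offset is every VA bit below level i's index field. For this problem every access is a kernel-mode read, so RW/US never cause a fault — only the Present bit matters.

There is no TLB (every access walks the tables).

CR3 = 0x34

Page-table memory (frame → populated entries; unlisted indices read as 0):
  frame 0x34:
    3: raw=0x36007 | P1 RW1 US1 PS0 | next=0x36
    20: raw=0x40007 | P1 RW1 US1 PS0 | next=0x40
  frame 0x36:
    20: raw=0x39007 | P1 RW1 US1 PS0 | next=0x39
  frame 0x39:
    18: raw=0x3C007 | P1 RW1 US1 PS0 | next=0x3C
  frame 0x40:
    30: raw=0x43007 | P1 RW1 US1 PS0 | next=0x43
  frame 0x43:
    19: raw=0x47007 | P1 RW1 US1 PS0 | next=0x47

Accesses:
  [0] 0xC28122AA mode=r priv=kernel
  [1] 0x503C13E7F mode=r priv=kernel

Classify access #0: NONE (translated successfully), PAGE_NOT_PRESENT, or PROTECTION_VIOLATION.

Per-access translation:
#0 VA=0xC28122AA (r,kernel):
  [0] read 0x34 idx=3: raw=0x36007 flags P=1 W=1 U=1 S=0
  [1] read 0x36 idx=20: raw=0x39007 flags P=1 W=1 U=1 S=0
  [2] read 0x39 idx=18: raw=0x3C007 flags P=1 W=1 U=1 S=0
  ⇒ phys 0x3C2AA  [3 reads]
#1 VA=0x503C13E7F (r,kernel):
  [0] read 0x34 idx=20: raw=0x40007 flags P=1 W=1 U=1 S=0
  [1] read 0x40 idx=30: raw=0x43007 flags P=1 W=1 U=1 S=0
  [2] read 0x43 idx=19: raw=0x47007 flags P=1 W=1 U=1 S=0
  ⇒ phys 0x47E7F  [3 reads]

Access #0 fault: NONE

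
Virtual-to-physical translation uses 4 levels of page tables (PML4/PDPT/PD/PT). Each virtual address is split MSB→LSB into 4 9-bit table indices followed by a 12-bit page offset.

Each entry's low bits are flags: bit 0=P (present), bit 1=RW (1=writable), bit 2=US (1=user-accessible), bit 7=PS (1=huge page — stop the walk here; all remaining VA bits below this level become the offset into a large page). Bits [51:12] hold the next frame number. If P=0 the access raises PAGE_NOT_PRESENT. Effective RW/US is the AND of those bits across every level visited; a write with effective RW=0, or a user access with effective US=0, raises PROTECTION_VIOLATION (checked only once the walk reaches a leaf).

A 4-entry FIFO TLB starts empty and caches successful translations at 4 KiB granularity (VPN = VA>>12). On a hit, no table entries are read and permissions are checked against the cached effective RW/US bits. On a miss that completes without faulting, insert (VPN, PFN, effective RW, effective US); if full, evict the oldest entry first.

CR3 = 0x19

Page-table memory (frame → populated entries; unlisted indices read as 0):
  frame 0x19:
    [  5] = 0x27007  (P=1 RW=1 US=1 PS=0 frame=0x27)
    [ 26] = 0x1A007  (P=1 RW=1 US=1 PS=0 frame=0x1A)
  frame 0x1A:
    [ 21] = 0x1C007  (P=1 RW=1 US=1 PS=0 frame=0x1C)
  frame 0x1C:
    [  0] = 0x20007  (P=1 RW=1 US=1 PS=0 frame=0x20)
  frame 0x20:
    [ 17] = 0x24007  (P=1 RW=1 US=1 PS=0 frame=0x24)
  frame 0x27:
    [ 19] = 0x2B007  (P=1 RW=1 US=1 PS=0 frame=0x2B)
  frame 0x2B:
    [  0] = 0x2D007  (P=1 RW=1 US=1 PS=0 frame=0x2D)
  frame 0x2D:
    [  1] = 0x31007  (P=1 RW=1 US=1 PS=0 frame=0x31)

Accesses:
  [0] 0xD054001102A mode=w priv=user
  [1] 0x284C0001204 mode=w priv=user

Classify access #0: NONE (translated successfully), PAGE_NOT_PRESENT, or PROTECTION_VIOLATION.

Walk each access:
#0 VA=0xD054001102A (w,user):
  lvl0: tbl 0x19, slot 26 ⇒ 0x1A007 (P1/RW1/US1/PS0)
  lvl1: tbl 0x1A, slot 21 ⇒ 0x1C007 (P1/RW1/US1/PS0)
  lvl2: tbl 0x1C, slot 0 ⇒ 0x20007 (P1/RW1/US1/PS0)
  lvl3: tbl 0x20, slot 17 ⇒ 0x24007 (P1/RW1/US1/PS0)
  → PA=0x2402A  (4 entries read)
#1 VA=0x284C0001204 (w,user):
  lvl0: tbl 0x19, slot 5 ⇒ 0x27007 (P1/RW1/US1/PS0)
  lvl1: tbl 0x27, slot 19 ⇒ 0x2B007 (P1/RW1/US1/PS0)
  lvl2: tbl 0x2B, slot 0 ⇒ 0x2D007 (P1/RW1/US1/PS0)
  lvl3: tbl 0x2D, slot 1 ⇒ 0x31007 (P1/RW1/US1/PS0)
  → PA=0x31204  (4 entries read)

Access #0 fault: NONE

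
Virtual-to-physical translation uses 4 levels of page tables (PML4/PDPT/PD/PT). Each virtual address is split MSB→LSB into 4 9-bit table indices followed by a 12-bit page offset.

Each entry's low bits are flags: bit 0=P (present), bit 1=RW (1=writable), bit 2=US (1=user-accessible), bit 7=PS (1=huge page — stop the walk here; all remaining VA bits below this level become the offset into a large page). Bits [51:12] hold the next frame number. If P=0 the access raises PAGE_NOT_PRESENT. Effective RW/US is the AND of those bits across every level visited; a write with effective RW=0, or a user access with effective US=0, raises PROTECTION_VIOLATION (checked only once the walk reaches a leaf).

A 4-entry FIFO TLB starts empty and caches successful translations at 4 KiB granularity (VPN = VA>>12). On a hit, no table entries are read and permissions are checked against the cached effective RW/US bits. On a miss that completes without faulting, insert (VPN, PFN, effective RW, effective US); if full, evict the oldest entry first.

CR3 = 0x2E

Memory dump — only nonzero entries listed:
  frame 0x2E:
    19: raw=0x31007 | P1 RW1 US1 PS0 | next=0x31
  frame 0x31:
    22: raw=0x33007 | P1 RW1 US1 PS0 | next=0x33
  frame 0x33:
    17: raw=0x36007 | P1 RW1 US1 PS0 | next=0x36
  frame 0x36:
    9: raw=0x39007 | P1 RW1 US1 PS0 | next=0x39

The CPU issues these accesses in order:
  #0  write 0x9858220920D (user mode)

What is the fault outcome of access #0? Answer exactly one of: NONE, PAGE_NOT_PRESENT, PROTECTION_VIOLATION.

Per-access translation:
#0 VA=0x9858220920D (w,user):
  lvl0: tbl 0x2E, slot 19 ⇒ 0x31007 (P1/RW1/US1/PS0)
  lvl1: tbl 0x31, slot 22 ⇒ 0x33007 (P1/RW1/US1/PS0)
  lvl2: tbl 0x33, slot 17 ⇒ 0x36007 (P1/RW1/US1/PS0)
  lvl3: tbl 0x36, slot 9 ⇒ 0x39007 (P1/RW1/US1/PS0)
  ✓ 0x3920D  — 4 lookups

Access #0 fault: NONE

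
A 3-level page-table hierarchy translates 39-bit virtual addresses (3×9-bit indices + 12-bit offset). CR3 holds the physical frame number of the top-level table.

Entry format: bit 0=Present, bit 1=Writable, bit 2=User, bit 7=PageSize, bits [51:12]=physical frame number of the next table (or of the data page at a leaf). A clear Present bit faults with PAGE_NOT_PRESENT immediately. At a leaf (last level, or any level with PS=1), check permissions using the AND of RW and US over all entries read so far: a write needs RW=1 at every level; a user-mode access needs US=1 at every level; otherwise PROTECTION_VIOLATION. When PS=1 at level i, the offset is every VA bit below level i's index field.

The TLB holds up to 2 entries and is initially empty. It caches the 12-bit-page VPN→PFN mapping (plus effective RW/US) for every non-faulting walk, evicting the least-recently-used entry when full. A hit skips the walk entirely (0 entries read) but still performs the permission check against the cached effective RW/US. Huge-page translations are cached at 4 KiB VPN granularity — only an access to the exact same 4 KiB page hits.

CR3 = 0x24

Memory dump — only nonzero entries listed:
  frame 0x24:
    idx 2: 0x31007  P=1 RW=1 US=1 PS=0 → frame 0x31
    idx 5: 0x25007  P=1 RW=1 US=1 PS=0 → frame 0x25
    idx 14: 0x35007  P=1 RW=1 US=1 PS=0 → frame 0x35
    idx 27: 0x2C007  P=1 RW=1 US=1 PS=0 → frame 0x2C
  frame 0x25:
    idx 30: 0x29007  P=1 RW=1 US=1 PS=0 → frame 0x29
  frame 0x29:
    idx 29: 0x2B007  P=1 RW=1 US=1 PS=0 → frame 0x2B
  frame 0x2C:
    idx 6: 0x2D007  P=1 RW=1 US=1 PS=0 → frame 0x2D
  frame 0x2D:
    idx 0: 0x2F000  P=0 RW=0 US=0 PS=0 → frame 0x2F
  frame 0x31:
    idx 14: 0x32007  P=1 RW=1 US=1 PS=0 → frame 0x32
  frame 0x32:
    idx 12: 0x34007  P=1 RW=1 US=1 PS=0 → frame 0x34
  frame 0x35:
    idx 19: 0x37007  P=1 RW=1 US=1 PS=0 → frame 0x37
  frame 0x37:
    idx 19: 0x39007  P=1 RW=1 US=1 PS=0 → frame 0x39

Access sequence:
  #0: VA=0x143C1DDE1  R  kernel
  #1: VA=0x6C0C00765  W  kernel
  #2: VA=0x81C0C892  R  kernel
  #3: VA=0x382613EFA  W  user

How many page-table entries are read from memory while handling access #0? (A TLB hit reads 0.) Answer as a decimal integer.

Walk each access:
#0 VA=0x143C1DDE1 (r,kernel):
  L0 @0x24[5] → 0x25007  P=1,RW=1,US=1,PS=0
  L1 @0x25[30] → 0x29007  P=1,RW=1,US=1,PS=0
  L2 @0x29[29] → 0x2B007  P=1,RW=1,US=1,PS=0
  ✓ 0x2BDE1  — 3 lookups
#1 VA=0x6C0C00765 (w,kernel):
  L0 @0x24[27] → 0x2C007  P=1,RW=1,US=1,PS=0
  L1 @0x2C[6] → 0x2D007  P=1,RW=1,US=1,PS=0
  L2 @0x2D[0] → 0x2F000  P=0,RW=0,US=0,PS=0
  ⇒ fault: PAGE_NOT_PRESENT  — 3 lookups
#2 VA=0x81C0C892 (r,kernel):
  L0 @0x24[2] → 0x31007  P=1,RW=1,US=1,PS=0
  L1 @0x31[14] → 0x32007  P=1,RW=1,US=1,PS=0
  L2 @0x32[12] → 0x34007  P=1,RW=1,US=1,PS=0
  ✓ 0x34892  — 3 lookups
#3 VA=0x382613EFA (w,user):
  L0 @0x24[14] → 0x35007  P=1,RW=1,US=1,PS=0
  L1 @0x35[19] → 0x37007  P=1,RW=1,US=1,PS=0
  L2 @0x37[19] → 0x39007  P=1,RW=1,US=1,PS=0
  ✓ 0x39EFA  — 3 lookups

Entries read for #0: 3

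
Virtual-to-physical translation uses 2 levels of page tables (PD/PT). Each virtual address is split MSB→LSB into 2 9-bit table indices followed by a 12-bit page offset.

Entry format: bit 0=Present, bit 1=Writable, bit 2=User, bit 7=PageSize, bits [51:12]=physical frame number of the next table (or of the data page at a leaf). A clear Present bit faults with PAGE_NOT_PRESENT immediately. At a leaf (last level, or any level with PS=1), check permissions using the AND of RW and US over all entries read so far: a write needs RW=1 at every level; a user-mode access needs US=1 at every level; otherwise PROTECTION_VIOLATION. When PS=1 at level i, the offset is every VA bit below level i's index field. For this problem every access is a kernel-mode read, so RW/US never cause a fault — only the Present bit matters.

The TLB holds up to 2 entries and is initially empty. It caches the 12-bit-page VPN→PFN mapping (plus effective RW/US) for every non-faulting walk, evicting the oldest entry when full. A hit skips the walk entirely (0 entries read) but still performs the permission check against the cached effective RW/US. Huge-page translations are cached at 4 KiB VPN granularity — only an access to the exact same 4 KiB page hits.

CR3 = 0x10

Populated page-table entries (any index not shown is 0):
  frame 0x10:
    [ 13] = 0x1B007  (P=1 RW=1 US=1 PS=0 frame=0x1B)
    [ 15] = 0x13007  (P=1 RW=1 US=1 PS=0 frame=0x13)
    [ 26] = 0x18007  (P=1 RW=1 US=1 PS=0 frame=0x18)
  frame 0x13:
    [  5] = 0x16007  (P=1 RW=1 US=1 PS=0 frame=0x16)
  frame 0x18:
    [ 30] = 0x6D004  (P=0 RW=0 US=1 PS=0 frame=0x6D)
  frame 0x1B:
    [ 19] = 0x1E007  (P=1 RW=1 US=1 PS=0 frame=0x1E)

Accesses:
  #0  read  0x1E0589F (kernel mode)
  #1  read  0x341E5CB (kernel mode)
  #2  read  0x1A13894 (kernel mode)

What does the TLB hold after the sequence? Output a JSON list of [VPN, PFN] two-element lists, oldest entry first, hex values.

Trace:
#0 VA=0x1E0589F (r,kernel):
  L0 @0x10[15] → 0x13007  P=1,RW=1,US=1,PS=0
  L1 @0x13[5] → 0x16007  P=1,RW=1,US=1,PS=0
  ⇒ phys 0x1689F  [2 reads]
#1 VA=0x341E5CB (r,kernel):
  L0 @0x10[26] → 0x18007  P=1,RW=1,US=1,PS=0
  L1 @0x18[30] → 0x6D004  P=0,RW=0,US=1,PS=0
  → PAGE_NOT_PRESENT  (2 entries read)
#2 VA=0x1A13894 (r,kernel):
  L0 @0x10[13] → 0x1B007  P=1,RW=1,US=1,PS=0
  L1 @0x1B[19] → 0x1E007  P=1,RW=1,US=1,PS=0
  ⇒ phys 0x1E894  [2 reads]

TLB: [["0x1E05", "0x16"], ["0x1A13", "0x1E"]]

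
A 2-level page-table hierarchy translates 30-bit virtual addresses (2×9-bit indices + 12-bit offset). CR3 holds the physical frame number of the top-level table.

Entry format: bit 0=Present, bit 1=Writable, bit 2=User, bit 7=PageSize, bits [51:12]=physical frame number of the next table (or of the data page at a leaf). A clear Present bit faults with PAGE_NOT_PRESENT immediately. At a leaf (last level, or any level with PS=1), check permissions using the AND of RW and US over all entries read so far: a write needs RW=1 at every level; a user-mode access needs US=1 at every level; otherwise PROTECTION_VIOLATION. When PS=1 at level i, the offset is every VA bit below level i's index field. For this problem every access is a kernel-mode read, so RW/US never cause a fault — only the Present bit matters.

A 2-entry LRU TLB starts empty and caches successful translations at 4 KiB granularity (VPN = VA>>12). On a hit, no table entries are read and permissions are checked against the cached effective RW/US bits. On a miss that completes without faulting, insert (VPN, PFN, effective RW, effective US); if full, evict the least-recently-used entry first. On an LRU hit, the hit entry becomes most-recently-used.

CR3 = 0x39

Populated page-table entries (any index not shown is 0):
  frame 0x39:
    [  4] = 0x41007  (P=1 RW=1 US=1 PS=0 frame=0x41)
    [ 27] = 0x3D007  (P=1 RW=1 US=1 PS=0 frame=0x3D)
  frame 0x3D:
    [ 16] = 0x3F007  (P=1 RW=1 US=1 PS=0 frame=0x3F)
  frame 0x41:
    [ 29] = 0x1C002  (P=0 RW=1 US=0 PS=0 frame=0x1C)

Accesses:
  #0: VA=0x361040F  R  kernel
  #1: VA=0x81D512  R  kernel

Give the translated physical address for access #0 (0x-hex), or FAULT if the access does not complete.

Walk each access:
#0 VA=0x361040F (r,kernel):
  L0 @0x39[27] → 0x3D007  P=1,RW=1,US=1,PS=0
  L1 @0x3D[16] → 0x3F007  P=1,RW=1,US=1,PS=0
  ✓ 0x3F40F  — 2 lookups
#1 VA=0x81D512 (r,kernel):
  L0 @0x39[4] → 0x41007  P=1,RW=1,US=1,PS=0
  L1 @0x41[29] → 0x1C002  P=0,RW=1,US=0,PS=0
  → PAGE_NOT_PRESENT  (2 entries read)

Access #0 PA: 0x3F40F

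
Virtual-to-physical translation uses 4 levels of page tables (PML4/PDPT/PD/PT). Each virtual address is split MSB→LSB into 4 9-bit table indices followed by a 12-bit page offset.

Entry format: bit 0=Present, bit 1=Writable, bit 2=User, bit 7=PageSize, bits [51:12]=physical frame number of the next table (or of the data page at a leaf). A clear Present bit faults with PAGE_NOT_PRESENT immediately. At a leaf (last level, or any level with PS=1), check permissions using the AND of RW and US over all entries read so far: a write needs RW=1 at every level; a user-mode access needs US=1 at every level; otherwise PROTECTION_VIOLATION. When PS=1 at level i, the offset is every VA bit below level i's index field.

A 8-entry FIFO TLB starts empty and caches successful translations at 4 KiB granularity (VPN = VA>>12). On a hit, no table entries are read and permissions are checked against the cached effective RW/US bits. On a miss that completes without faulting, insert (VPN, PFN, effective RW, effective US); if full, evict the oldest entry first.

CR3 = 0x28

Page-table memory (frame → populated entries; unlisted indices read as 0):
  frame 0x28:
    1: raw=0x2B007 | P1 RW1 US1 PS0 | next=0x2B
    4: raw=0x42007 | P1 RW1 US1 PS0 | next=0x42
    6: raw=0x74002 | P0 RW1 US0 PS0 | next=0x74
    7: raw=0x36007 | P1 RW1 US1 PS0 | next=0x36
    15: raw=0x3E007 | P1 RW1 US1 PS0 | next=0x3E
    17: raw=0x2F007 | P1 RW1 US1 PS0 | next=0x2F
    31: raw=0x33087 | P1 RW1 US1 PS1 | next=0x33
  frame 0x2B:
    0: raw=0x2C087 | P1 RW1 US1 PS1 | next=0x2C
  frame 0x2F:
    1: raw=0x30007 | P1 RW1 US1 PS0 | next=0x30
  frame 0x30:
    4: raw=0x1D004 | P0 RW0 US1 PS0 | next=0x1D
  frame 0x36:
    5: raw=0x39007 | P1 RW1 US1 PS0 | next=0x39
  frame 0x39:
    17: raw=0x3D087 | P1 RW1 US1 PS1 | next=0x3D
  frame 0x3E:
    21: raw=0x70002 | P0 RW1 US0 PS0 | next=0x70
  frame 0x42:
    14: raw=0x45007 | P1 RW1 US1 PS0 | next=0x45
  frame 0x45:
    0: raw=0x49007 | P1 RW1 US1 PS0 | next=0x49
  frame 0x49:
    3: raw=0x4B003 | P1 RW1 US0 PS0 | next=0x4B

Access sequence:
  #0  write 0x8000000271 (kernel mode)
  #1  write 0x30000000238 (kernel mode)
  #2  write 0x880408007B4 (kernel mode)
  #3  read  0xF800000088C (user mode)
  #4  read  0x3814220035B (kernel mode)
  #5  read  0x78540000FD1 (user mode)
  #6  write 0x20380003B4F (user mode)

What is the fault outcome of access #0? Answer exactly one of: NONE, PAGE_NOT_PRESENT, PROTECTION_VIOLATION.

Per-access translation:
#0 VA=0x8000000271 (w,kernel):
  L0 @0x28[1] → 0x2B007  P=1,RW=1,US=1,PS=0
  L1 @0x2B[0] → 0x2C087  P=1,RW=1,US=1,PS=1
  ✓ 0x2C271 (huge @L1)  — 2 lookups
#1 VA=0x30000000238 (w,kernel):
  L0 @0x28[6] → 0x74002  P=0,RW=1,US=0,PS=0
  ⇒ fault: PAGE_NOT_PRESENT  — 1 lookups
#2 VA=0x880408007B4 (w,kernel):
  L0 @0x28[17] → 0x2F007  P=1,RW=1,US=1,PS=0
  L1 @0x2F[1] → 0x30007  P=1,RW=1,US=1,PS=0
  L2 @0x30[4] → 0x1D004  P=0,RW=0,US=1,PS=0
  ⇒ fault: PAGE_NOT_PRESENT  — 3 lookups
#3 VA=0xF800000088C (r,user):
  L0 @0x28[31] → 0x33087  P=1,RW=1,US=1,PS=1
  ✓ 0x3388C (huge @L0)  — 1 lookups
#4 VA=0x3814220035B (r,kernel):
  L0 @0x28[7] → 0x36007  P=1,RW=1,US=1,PS=0
  L1 @0x36[5] → 0x39007  P=1,RW=1,US=1,PS=0
  L2 @0x39[17] → 0x3D087  P=1,RW=1,US=1,PS=1
  ✓ 0x3D35B (huge @L2)  — 3 lookups
#5 VA=0x78540000FD1 (r,user):
  L0 @0x28[15] → 0x3E007  P=1,RW=1,US=1,PS=0
  L1 @0x3E[21] → 0x70002  P=0,RW=1,US=0,PS=0
  ⇒ fault: PAGE_NOT_PRESENT  — 2 lookups
#6 VA=0x20380003B4F (w,user):
  L0 @0x28[4] → 0x42007  P=1,RW=1,US=1,PS=0
  L1 @0x42[14] → 0x45007  P=1,RW=1,US=1,PS=0
  L2 @0x45[0] → 0x49007  P=1,RW=1,US=1,PS=0
  L3 @0x49[3] → 0x4B003  P=1,RW=1,US=0,PS=0
  ⇒ fault: PROTECTION_VIOLATION  — 4 lookups

Access #0 fault: NONE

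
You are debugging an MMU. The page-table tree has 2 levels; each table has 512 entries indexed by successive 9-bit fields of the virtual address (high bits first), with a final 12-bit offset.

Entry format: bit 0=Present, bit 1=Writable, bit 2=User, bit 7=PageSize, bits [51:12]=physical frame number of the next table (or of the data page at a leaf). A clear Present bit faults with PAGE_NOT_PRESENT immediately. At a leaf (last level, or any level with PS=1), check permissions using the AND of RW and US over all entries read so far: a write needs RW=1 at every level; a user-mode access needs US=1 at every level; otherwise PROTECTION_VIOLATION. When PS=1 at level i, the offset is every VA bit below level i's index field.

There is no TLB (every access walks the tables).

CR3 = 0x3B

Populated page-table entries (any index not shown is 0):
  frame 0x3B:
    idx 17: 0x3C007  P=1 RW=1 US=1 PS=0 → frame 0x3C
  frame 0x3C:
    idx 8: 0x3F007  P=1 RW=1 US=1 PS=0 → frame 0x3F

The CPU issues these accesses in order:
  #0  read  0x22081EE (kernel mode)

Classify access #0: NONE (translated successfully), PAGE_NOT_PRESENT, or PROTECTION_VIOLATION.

Walk each access:
#0 VA=0x22081EE (r,kernel):
  lvl0: tbl 0x3B, slot 17 ⇒ 0x3C007 (P1/RW1/US1/PS0)
  lvl1: tbl 0x3C, slot 8 ⇒ 0x3F007 (P1/RW1/US1/PS0)
  ✓ 0x3F1EE  — 2 lookups

Access #0 fault: NONE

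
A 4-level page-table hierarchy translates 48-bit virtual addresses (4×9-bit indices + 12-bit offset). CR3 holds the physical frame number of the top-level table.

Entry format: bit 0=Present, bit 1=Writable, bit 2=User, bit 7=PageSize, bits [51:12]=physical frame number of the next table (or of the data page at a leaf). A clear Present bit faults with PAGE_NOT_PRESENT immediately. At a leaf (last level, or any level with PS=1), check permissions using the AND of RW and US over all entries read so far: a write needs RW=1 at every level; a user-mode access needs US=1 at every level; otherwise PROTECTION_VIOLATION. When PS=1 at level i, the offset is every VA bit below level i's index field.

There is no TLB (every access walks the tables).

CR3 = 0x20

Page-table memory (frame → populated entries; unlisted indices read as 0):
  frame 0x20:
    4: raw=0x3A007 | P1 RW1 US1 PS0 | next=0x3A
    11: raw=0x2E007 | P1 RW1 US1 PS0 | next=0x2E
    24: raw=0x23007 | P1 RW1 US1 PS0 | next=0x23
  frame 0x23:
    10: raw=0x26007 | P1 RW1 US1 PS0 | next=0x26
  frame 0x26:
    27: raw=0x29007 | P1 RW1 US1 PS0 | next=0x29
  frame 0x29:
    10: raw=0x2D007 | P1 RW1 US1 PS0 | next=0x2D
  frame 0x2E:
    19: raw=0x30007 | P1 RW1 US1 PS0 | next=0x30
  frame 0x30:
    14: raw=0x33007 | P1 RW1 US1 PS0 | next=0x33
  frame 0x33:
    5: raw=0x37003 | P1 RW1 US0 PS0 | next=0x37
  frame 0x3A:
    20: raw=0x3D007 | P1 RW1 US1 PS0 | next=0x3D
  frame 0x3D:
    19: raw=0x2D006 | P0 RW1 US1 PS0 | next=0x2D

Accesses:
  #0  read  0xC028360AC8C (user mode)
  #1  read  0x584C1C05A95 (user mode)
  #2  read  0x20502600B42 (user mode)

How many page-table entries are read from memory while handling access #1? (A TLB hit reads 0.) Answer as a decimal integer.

Per-access translation:
#0 VA=0xC028360AC8C (r,user):
  lvl0: tbl 0x20, slot 24 ⇒ 0x23007 (P1/RW1/US1/PS0)
  lvl1: tbl 0x23, slot 10 ⇒ 0x26007 (P1/RW1/US1/PS0)
  lvl2: tbl 0x26, slot 27 ⇒ 0x29007 (P1/RW1/US1/PS0)
  lvl3: tbl 0x29, slot 10 ⇒ 0x2D007 (P1/RW1/US1/PS0)
  → PA=0x2DC8C  (4 entries read)
#1 VA=0x584C1C05A95 (r,user):
  lvl0: tbl 0x20, slot 11 ⇒ 0x2E007 (P1/RW1/US1/PS0)
  lvl1: tbl 0x2E, slot 19 ⇒ 0x30007 (P1/RW1/US1/PS0)
  lvl2: tbl 0x30, slot 14 ⇒ 0x33007 (P1/RW1/US1/PS0)
  lvl3: tbl 0x33, slot 5 ⇒ 0x37003 (P1/RW1/US0/PS0)
  → PROTECTION_VIOLATION  (4 entries read)
#2 VA=0x20502600B42 (r,user):
  lvl0: tbl 0x20, slot 4 ⇒ 0x3A007 (P1/RW1/US1/PS0)
  lvl1: tbl 0x3A, slot 20 ⇒ 0x3D007 (P1/RW1/US1/PS0)
  lvl2: tbl 0x3D, slot 19 ⇒ 0x2D006 (P0/RW1/US1/PS0)
  → PAGE_NOT_PRESENT  (3 entries read)

Entries read for #1: 4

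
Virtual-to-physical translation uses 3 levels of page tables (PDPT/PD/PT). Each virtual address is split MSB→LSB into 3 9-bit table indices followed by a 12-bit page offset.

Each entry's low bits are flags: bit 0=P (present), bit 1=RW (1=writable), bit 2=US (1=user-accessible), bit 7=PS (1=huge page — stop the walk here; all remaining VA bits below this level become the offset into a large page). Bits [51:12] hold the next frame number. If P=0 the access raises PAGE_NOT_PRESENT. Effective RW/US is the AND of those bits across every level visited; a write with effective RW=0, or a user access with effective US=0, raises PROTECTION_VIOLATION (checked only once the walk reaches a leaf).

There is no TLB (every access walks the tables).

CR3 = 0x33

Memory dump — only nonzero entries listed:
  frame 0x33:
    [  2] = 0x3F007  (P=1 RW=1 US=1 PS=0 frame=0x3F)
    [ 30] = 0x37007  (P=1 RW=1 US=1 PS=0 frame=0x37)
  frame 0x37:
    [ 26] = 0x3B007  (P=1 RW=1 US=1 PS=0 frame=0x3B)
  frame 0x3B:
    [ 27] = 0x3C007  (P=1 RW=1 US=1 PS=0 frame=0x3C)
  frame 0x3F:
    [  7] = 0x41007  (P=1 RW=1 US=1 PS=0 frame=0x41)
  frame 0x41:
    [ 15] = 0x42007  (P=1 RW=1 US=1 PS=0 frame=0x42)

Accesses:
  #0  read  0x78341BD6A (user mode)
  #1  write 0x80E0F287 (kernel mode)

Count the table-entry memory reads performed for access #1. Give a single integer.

Walk each access:
#0 VA=0x78341BD6A (r,user):
  L0 @0x33[30] → 0x37007  P=1,RW=1,US=1,PS=0
  L1 @0x37[26] → 0x3B007  P=1,RW=1,US=1,PS=0
  L2 @0x3B[27] → 0x3C007  P=1,RW=1,US=1,PS=0
  ⇒ phys 0x3CD6A  [3 reads]
#1 VA=0x80E0F287 (w,kernel):
  L0 @0x33[2] → 0x3F007  P=1,RW=1,US=1,PS=0
  L1 @0x3F[7] → 0x41007  P=1,RW=1,US=1,PS=0
  L2 @0x41[15] → 0x42007  P=1,RW=1,US=1,PS=0
  ⇒ phys 0x42287  [3 reads]

Entries read for #1: 3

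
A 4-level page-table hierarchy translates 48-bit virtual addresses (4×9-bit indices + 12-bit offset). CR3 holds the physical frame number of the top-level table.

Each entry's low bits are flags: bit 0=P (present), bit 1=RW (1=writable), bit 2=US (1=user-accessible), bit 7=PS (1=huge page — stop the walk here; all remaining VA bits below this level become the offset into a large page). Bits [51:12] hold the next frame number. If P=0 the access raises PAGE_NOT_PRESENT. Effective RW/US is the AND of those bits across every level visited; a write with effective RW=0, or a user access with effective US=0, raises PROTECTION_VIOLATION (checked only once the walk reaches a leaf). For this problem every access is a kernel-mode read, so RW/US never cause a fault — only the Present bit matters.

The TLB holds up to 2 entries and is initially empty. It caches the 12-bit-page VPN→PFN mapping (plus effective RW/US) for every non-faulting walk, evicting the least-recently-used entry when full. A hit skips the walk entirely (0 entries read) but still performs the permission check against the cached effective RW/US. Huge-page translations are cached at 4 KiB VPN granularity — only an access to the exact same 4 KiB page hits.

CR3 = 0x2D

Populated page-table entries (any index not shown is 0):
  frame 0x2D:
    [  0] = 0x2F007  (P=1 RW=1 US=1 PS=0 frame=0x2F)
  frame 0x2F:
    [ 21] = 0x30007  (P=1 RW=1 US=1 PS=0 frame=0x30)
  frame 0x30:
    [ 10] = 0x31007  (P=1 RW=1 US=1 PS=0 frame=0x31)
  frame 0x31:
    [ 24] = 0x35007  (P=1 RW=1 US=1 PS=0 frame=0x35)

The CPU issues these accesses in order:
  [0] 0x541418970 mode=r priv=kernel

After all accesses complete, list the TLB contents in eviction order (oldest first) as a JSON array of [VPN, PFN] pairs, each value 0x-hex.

Trace:
#0 VA=0x541418970 (r,kernel):
  lvl0: tbl 0x2D, slot 0 ⇒ 0x2F007 (P1/RW1/US1/PS0)
  lvl1: tbl 0x2F, slot 21 ⇒ 0x30007 (P1/RW1/US1/PS0)
  lvl2: tbl 0x30, slot 10 ⇒ 0x31007 (P1/RW1/US1/PS0)
  lvl3: tbl 0x31, slot 24 ⇒ 0x35007 (P1/RW1/US1/PS0)
  ✓ 0x35970  — 4 lookups

TLB: [["0x541418", "0x35"]]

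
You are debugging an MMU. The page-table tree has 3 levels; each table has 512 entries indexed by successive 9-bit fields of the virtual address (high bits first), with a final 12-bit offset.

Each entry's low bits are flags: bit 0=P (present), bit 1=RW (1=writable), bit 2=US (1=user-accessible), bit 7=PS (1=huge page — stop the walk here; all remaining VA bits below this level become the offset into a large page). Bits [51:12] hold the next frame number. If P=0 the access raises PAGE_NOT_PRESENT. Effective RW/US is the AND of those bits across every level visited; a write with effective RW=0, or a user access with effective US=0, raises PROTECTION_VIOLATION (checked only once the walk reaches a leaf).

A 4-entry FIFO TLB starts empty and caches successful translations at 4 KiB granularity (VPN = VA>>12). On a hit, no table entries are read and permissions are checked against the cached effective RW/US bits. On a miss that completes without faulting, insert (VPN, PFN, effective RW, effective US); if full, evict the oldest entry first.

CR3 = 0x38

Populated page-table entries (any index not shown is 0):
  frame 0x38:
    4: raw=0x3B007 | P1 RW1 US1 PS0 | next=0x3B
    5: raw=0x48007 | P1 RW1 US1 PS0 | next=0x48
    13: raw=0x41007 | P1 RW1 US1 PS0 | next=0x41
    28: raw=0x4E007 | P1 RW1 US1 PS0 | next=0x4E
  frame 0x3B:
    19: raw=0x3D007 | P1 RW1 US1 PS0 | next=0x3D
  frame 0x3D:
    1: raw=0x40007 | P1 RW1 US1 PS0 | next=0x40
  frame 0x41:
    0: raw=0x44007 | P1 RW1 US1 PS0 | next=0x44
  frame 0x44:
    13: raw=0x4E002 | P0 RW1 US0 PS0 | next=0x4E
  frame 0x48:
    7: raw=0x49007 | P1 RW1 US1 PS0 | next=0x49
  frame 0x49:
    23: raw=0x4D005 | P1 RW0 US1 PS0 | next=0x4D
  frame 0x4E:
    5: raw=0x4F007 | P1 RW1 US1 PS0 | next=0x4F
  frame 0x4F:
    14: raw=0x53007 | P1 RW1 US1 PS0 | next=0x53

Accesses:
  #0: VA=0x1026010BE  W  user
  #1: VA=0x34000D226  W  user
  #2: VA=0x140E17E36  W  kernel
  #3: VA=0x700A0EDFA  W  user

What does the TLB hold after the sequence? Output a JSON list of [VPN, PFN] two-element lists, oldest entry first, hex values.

Trace:
#0 VA=0x1026010BE (w,user):
  lvl0: tbl 0x38, slot 4 ⇒ 0x3B007 (P1/RW1/US1/PS0)
  lvl1: tbl 0x3B, slot 19 ⇒ 0x3D007 (P1/RW1/US1/PS0)
  lvl2: tbl 0x3D, slot 1 ⇒ 0x40007 (P1/RW1/US1/PS0)
  → PA=0x400BE  (3 entries read)
#1 VA=0x34000D226 (w,user):
  lvl0: tbl 0x38, slot 13 ⇒ 0x41007 (P1/RW1/US1/PS0)
  lvl1: tbl 0x41, slot 0 ⇒ 0x44007 (P1/RW1/US1/PS0)
  lvl2: tbl 0x44, slot 13 ⇒ 0x4E002 (P0/RW1/US0/PS0)
  ✗ PAGE_NOT_PRESENT  [3 reads]
#2 VA=0x140E17E36 (w,kernel):
  lvl0: tbl 0x38, slot 5 ⇒ 0x48007 (P1/RW1/US1/PS0)
  lvl1: tbl 0x48, slot 7 ⇒ 0x49007 (P1/RW1/US1/PS0)
  lvl2: tbl 0x49, slot 23 ⇒ 0x4D005 (P1/RW0/US1/PS0)
  ✗ PROTECTION_VIOLATION  [3 reads]
#3 VA=0x700A0EDFA (w,user):
  lvl0: tbl 0x38, slot 28 ⇒ 0x4E007 (P1/RW1/US1/PS0)
  lvl1: tbl 0x4E, slot 5 ⇒ 0x4F007 (P1/RW1/US1/PS0)
  lvl2: tbl 0x4F, slot 14 ⇒ 0x53007 (P1/RW1/US1/PS0)
  → PA=0x53DFA  (3 entries read)

TLB: [["0x102601", "0x40"], ["0x700A0E", "0x53"]]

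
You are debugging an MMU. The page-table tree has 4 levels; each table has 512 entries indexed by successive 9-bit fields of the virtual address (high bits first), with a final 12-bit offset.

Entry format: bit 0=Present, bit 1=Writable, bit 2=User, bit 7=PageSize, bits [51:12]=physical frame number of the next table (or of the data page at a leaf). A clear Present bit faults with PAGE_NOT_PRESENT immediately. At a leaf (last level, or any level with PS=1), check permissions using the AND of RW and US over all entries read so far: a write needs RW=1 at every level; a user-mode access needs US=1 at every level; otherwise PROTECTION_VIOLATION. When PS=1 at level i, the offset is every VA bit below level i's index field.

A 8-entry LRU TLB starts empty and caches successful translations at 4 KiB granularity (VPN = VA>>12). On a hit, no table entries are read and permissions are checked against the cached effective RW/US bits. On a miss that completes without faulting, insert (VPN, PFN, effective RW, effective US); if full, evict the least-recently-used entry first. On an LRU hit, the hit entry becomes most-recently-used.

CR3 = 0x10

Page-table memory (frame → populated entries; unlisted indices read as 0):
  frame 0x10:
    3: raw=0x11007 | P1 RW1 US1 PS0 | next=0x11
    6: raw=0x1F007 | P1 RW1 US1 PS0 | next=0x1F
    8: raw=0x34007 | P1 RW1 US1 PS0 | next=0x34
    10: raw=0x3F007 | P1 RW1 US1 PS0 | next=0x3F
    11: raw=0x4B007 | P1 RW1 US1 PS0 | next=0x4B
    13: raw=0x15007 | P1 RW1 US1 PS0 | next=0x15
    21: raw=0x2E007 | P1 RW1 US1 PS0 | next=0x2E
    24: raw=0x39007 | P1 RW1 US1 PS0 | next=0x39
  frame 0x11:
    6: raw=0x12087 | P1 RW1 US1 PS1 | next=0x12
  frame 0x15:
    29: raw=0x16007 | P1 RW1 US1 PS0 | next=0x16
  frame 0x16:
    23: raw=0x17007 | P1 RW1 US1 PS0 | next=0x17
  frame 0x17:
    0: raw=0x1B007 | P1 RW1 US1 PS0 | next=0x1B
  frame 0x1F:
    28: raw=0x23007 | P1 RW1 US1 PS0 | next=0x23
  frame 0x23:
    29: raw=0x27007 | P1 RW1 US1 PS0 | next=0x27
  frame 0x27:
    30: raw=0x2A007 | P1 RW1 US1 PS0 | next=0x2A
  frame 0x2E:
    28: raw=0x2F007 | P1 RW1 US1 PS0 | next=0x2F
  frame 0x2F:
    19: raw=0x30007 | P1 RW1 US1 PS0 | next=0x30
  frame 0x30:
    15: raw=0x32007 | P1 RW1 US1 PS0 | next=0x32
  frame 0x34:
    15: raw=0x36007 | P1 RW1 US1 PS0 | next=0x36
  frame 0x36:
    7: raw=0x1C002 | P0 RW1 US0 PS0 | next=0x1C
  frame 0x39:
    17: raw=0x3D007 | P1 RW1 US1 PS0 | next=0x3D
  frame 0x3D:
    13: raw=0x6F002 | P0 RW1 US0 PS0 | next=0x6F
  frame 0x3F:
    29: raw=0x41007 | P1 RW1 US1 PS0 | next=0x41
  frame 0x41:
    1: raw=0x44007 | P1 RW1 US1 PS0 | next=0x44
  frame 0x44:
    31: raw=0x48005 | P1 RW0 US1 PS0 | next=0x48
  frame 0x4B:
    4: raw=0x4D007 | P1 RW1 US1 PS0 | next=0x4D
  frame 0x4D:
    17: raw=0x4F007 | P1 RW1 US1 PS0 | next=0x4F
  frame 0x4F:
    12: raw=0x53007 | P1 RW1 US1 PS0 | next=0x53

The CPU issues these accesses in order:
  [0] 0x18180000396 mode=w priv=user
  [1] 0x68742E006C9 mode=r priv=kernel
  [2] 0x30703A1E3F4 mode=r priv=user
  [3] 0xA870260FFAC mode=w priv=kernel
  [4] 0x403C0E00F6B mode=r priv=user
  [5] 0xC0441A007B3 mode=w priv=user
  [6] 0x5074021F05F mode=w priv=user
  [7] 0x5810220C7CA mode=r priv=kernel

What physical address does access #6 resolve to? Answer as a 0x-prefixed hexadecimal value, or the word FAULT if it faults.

Trace:
#0 VA=0x18180000396 (w,user):
  L0: frame=0x10 idx=3 entry=0x11007 [P=1 RW=1 US=1 PS=0]
  L1: frame=0x11 idx=6 entry=0x12087 [P=1 RW=1 US=1 PS=1]
  → PA=0x12396 (huge @L1)  (2 entries read)
#1 VA=0x68742E006C9 (r,kernel):
  L0: frame=0x10 idx=13 entry=0x15007 [P=1 RW=1 US=1 PS=0]
  L1: frame=0x15 idx=29 entry=0x16007 [P=1 RW=1 US=1 PS=0]
  L2: frame=0x16 idx=23 entry=0x17007 [P=1 RW=1 US=1 PS=0]
  L3: frame=0x17 idx=0 entry=0x1B007 [P=1 RW=1 US=1 PS=0]
  → PA=0x1B6C9  (4 entries read)
#2 VA=0x30703A1E3F4 (r,user):
  L0: frame=0x10 idx=6 entry=0x1F007 [P=1 RW=1 US=1 PS=0]
  L1: frame=0x1F idx=28 entry=0x23007 [P=1 RW=1 US=1 PS=0]
  L2: frame=0x23 idx=29 entry=0x27007 [P=1 RW=1 US=1 PS=0]
  L3: frame=0x27 idx=30 entry=0x2A007 [P=1 RW=1 US=1 PS=0]
  → PA=0x2A3F4  (4 entries read)
#3 VA=0xA870260FFAC (w,kernel):
  L0: frame=0x10 idx=21 entry=0x2E007 [P=1 RW=1 US=1 PS=0]
  L1: frame=0x2E idx=28 entry=0x2F007 [P=1 RW=1 US=1 PS=0]
  L2: frame=0x2F idx=19 entry=0x30007 [P=1 RW=1 US=1 PS=0]
  L3: frame=0x30 idx=15 entry=0x32007 [P=1 RW=1 US=1 PS=0]
  → PA=0x32FAC  (4 entries read)
#4 VA=0x403C0E00F6B (r,user):
  L0: frame=0x10 idx=8 entry=0x34007 [P=1 RW=1 US=1 PS=0]
  L1: frame=0x34 idx=15 entry=0x36007 [P=1 RW=1 US=1 PS=0]
  L2: frame=0x36 idx=7 entry=0x1C002 [P=0 RW=1 US=0 PS=0]
  → PAGE_NOT_PRESENT  (3 entries read)
#5 VA=0xC0441A007B3 (w,user):
  L0: frame=0x10 idx=24 entry=0x39007 [P=1 RW=1 US=1 PS=0]
  L1: frame=0x39 idx=17 entry=0x3D007 [P=1 RW=1 US=1 PS=0]
  L2: frame=0x3D idx=13 entry=0x6F002 [P=0 RW=1 US=0 PS=0]
  → PAGE_NOT_PRESENT  (3 entries read)
#6 VA=0x5074021F05F (w,user):
  L0: frame=0x10 idx=10 entry=0x3F007 [P=1 RW=1 US=1 PS=0]
  L1: frame=0x3F idx=29 entry=0x41007 [P=1 RW=1 US=1 PS=0]
  L2: frame=0x41 idx=1 entry=0x44007 [P=1 RW=1 US=1 PS=0]
  L3: frame=0x44 idx=31 entry=0x48005 [P=1 RW=0 US=1 PS=0]
  → PROTECTION_VIOLATION  (4 entries read)
#7 VA=0x5810220C7CA (r,kernel):
  L0: frame=0x10 idx=11 entry=0x4B007 [P=1 RW=1 US=1 PS=0]
  L1: frame=0x4B idx=4 entry=0x4D007 [P=1 RW=1 US=1 PS=0]
  L2: frame=0x4D idx=17 entry=0x4F007 [P=1 RW=1 US=1 PS=0]
  L3: frame=0x4F idx=12 entry=0x53007 [P=1 RW=1 US=1 PS=0]
  → PA=0x537CA  (4 entries read)

Access #6 PA: FAULT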